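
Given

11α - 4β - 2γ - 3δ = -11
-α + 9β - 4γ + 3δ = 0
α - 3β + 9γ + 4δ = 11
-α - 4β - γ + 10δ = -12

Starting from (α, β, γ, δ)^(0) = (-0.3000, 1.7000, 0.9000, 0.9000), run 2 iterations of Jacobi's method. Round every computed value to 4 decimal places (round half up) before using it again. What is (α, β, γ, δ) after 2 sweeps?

Iteration 1:
  α = (-11 - (-4)·1.7000 - (-2)·0.9000 - (-3)·0.9000) / (11) = 0.0273
  β = (0 - (-1)·-0.3000 - (-4)·0.9000 - (3)·0.9000) / (9) = 0.0667
  γ = (11 - (1)·-0.3000 - (-3)·1.7000 - (4)·0.9000) / (9) = 1.4222
  δ = (-12 - (-1)·-0.3000 - (-4)·1.7000 - (-1)·0.9000) / (10) = -0.4600
Iteration 2:
  α = (-11 - (-4)·0.0667 - (-2)·1.4222 - (-3)·-0.4600) / (11) = -0.8426
  β = (0 - (-1)·0.0273 - (-4)·1.4222 - (3)·-0.4600) / (9) = 0.7885
  γ = (11 - (1)·0.0273 - (-3)·0.0667 - (4)·-0.4600) / (9) = 1.4459
  δ = (-12 - (-1)·0.0273 - (-4)·0.0667 - (-1)·1.4222) / (10) = -1.0284

(-0.8426, 0.7885, 1.4459, -1.0284)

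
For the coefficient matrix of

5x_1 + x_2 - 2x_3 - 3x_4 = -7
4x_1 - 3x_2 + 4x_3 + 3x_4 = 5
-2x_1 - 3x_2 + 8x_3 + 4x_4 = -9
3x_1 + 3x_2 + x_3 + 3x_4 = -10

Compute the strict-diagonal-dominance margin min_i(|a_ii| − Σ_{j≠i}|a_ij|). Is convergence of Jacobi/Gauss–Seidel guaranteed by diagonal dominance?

row 1: |5| − (1+2+3) = -1
row 2: |-3| − (4+4+3) = -8
row 3: |8| − (2+3+4) = -1
row 4: |3| − (3+3+1) = -4
minimum over rows = -8 → not strictly diagonally dominant

-8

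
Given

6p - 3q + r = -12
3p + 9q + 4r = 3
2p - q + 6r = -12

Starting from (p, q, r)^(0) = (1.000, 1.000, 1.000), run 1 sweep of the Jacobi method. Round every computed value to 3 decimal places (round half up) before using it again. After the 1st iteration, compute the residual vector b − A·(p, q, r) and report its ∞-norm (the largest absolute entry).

20.665

Iteration 1:
  p = (-12 - (-3)·1.000 - (1)·1.000) / (6) = -1.667
  q = (3 - (3)·1.000 - (4)·1.000) / (9) = -0.444
  r = (-12 - (2)·1.000 - (-1)·1.000) / (6) = -2.167
Residual b − A·x = (-1.163, 20.665, 3.892); ∞-norm = 20.665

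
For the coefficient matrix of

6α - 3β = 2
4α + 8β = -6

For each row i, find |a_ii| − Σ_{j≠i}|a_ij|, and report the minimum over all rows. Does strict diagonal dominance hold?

row 1: |6| − (3) = 3
row 2: |8| − (4) = 4
minimum over rows = 3 → strictly diagonally dominant (convergence guaranteed)

3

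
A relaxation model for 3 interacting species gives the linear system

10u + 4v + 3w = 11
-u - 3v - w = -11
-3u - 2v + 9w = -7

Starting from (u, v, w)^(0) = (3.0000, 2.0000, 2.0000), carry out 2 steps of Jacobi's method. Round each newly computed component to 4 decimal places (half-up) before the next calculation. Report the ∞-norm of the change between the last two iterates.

Iteration 1:
  u = (11 - (4)·2.0000 - (3)·2.0000) / (10) = -0.3000
  v = (-11 - (-1)·3.0000 - (-1)·2.0000) / (-3) = 2.0000
  w = (-7 - (-3)·3.0000 - (-2)·2.0000) / (9) = 0.6667
Iteration 2:
  u = (11 - (4)·2.0000 - (3)·0.6667) / (10) = 0.1000
  v = (-11 - (-1)·-0.3000 - (-1)·0.6667) / (-3) = 3.5444
  w = (-7 - (-3)·-0.3000 - (-2)·2.0000) / (9) = -0.4333
Change: (0.4000, 1.5444, -1.1000) → max |·| = 1.5444

1.5444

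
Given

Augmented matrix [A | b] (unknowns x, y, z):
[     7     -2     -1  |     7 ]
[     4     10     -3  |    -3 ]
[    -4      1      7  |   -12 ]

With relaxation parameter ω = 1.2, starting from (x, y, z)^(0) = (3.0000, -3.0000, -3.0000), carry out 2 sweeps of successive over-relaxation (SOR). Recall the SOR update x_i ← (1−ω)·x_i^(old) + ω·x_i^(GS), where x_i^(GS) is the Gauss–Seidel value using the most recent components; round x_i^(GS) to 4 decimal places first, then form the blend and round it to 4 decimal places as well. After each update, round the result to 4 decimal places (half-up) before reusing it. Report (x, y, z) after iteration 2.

(0.9065, -1.4511, -0.7794)

Iteration 1:
  x: GS value = (7 - (-2)·-3.0000 - (-1)·-3.0000) / (7) = -0.2857;  x ← (1−ω)·3.0000 + ω·-0.2857 = -0.9428
  y: GS value = (-3 - (4)·-0.9428 - (-3)·-3.0000) / (10) = -0.8229;  y ← (1−ω)·-3.0000 + ω·-0.8229 = -0.3875
  z: GS value = (-12 - (-4)·-0.9428 - (1)·-0.3875) / (7) = -2.1977;  z ← (1−ω)·-3.0000 + ω·-2.1977 = -2.0372
Iteration 2:
  x: GS value = (7 - (-2)·-0.3875 - (-1)·-2.0372) / (7) = 0.5983;  x ← (1−ω)·-0.9428 + ω·0.5983 = 0.9065
  y: GS value = (-3 - (4)·0.9065 - (-3)·-2.0372) / (10) = -1.2738;  y ← (1−ω)·-0.3875 + ω·-1.2738 = -1.4511
  z: GS value = (-12 - (-4)·0.9065 - (1)·-1.4511) / (7) = -0.9890;  z ← (1−ω)·-2.0372 + ω·-0.9890 = -0.7794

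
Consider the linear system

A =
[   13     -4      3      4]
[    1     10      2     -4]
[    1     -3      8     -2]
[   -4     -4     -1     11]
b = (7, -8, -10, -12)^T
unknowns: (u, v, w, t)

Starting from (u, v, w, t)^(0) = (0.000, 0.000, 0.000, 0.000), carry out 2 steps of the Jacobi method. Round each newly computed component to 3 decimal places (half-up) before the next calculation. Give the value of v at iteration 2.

Iteration 1:
  u = (7 - (-4)·0.000 - (3)·0.000 - (4)·0.000) / (13) = 0.538
  v = (-8 - (1)·0.000 - (2)·0.000 - (-4)·0.000) / (10) = -0.800
  w = (-10 - (1)·0.000 - (-3)·0.000 - (-2)·0.000) / (8) = -1.250
  t = (-12 - (-4)·0.000 - (-4)·0.000 - (-1)·0.000) / (11) = -1.091
Iteration 2:
  u = (7 - (-4)·-0.800 - (3)·-1.250 - (4)·-1.091) / (13) = 0.916
  v = (-8 - (1)·0.538 - (2)·-1.250 - (-4)·-1.091) / (10) = -1.040
  w = (-10 - (1)·0.538 - (-3)·-0.800 - (-2)·-1.091) / (8) = -1.890
  t = (-12 - (-4)·0.538 - (-4)·-0.800 - (-1)·-1.250) / (11) = -1.300

-1.040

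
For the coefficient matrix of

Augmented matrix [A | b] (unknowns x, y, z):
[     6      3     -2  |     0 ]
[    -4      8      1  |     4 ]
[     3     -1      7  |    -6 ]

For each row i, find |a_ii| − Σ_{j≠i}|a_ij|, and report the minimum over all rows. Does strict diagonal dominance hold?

row 1: |6| − (3+2) = 1
row 2: |8| − (4+1) = 3
row 3: |7| − (3+1) = 3
minimum over rows = 1 → strictly diagonally dominant (convergence guaranteed)

1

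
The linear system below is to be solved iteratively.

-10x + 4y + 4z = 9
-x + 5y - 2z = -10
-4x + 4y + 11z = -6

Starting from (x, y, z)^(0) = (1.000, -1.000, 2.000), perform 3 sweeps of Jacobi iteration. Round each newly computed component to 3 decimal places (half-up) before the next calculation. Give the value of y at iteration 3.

Iteration 1:
  x = (9 - (4)·-1.000 - (4)·2.000) / (-10) = -0.500
  y = (-10 - (-1)·1.000 - (-2)·2.000) / (5) = -1.000
  z = (-6 - (-4)·1.000 - (4)·-1.000) / (11) = 0.182
Iteration 2:
  x = (9 - (4)·-1.000 - (4)·0.182) / (-10) = -1.227
  y = (-10 - (-1)·-0.500 - (-2)·0.182) / (5) = -2.027
  z = (-6 - (-4)·-0.500 - (4)·-1.000) / (11) = -0.364
Iteration 3:
  x = (9 - (4)·-2.027 - (4)·-0.364) / (-10) = -1.856
  y = (-10 - (-1)·-1.227 - (-2)·-0.364) / (5) = -2.391
  z = (-6 - (-4)·-1.227 - (4)·-2.027) / (11) = -0.255

-2.391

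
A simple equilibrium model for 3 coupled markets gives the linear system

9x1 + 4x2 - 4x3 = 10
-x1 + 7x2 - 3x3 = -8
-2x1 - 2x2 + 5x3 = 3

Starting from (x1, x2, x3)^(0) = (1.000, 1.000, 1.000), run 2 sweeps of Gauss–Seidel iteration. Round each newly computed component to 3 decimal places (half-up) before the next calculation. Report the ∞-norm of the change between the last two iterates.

Iteration 1:
  x1 = (10 - (4)·1.000 - (-4)·1.000) / (9) = 1.111
  x2 = (-8 - (-1)·1.111 - (-3)·1.000) / (7) = -0.556
  x3 = (3 - (-2)·1.111 - (-2)·-0.556) / (5) = 0.822
Iteration 2:
  x1 = (10 - (4)·-0.556 - (-4)·0.822) / (9) = 1.724
  x2 = (-8 - (-1)·1.724 - (-3)·0.822) / (7) = -0.544
  x3 = (3 - (-2)·1.724 - (-2)·-0.544) / (5) = 1.072
Change: (0.613, 0.012, 0.250) → max |·| = 0.613

0.613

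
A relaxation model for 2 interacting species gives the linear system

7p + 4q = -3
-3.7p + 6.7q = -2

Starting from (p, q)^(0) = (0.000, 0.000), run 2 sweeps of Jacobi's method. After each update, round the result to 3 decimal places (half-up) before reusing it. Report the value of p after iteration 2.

Iteration 1:
  p = (-3 - (4)·0.000) / (7) = -0.429
  q = (-2 - (-3.7)·0.000) / (6.7) = -0.299
Iteration 2:
  p = (-3 - (4)·-0.299) / (7) = -0.258
  q = (-2 - (-3.7)·-0.429) / (6.7) = -0.535

-0.258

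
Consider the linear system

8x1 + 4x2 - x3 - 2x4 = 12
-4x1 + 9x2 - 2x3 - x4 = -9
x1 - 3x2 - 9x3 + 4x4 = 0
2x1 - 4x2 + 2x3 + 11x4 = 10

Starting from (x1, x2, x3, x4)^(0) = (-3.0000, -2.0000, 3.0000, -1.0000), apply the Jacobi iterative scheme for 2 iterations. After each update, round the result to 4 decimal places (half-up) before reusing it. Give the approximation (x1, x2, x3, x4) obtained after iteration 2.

(2.4205, 0.1622, 0.9651, -0.1945)

Iteration 1:
  x1 = (12 - (4)·-2.0000 - (-1)·3.0000 - (-2)·-1.0000) / (8) = 2.6250
  x2 = (-9 - (-4)·-3.0000 - (-2)·3.0000 - (-1)·-1.0000) / (9) = -1.7778
  x3 = (0 - (1)·-3.0000 - (-3)·-2.0000 - (4)·-1.0000) / (-9) = -0.1111
  x4 = (10 - (2)·-3.0000 - (-4)·-2.0000 - (2)·3.0000) / (11) = 0.1818
Iteration 2:
  x1 = (12 - (4)·-1.7778 - (-1)·-0.1111 - (-2)·0.1818) / (8) = 2.4205
  x2 = (-9 - (-4)·2.6250 - (-2)·-0.1111 - (-1)·0.1818) / (9) = 0.1622
  x3 = (0 - (1)·2.6250 - (-3)·-1.7778 - (4)·0.1818) / (-9) = 0.9651
  x4 = (10 - (2)·2.6250 - (-4)·-1.7778 - (2)·-0.1111) / (11) = -0.1945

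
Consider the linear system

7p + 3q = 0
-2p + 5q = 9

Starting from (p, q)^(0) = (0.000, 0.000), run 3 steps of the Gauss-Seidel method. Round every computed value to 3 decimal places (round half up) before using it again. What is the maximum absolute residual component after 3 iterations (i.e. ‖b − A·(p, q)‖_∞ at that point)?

Iteration 1:
  p = (0 - (3)·0.000) / (7) = 0.000
  q = (9 - (-2)·0.000) / (5) = 1.800
Iteration 2:
  p = (0 - (3)·1.800) / (7) = -0.771
  q = (9 - (-2)·-0.771) / (5) = 1.492
Iteration 3:
  p = (0 - (3)·1.492) / (7) = -0.639
  q = (9 - (-2)·-0.639) / (5) = 1.544
Residual b − A·x = (-0.159, 0.002); ∞-norm = 0.159

0.159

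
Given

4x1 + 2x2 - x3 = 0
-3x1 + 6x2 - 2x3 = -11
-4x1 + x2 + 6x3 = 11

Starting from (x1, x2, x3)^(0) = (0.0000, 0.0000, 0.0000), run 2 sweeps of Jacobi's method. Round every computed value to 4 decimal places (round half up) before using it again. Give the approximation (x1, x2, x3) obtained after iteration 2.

Iteration 1:
  x1 = (0 - (2)·0.0000 - (-1)·0.0000) / (4) = 0.0000
  x2 = (-11 - (-3)·0.0000 - (-2)·0.0000) / (6) = -1.8333
  x3 = (11 - (-4)·0.0000 - (1)·0.0000) / (6) = 1.8333
Iteration 2:
  x1 = (0 - (2)·-1.8333 - (-1)·1.8333) / (4) = 1.3750
  x2 = (-11 - (-3)·0.0000 - (-2)·1.8333) / (6) = -1.2222
  x3 = (11 - (-4)·0.0000 - (1)·-1.8333) / (6) = 2.1389

(1.3750, -1.2222, 2.1389)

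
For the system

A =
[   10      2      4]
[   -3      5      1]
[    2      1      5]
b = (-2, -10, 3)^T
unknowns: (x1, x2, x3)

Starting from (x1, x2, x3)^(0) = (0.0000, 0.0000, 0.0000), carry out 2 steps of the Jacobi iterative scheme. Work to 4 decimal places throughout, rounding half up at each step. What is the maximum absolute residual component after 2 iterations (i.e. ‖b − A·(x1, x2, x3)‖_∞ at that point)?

1.4400

Iteration 1:
  x1 = (-2 - (2)·0.0000 - (4)·0.0000) / (10) = -0.2000
  x2 = (-10 - (-3)·0.0000 - (1)·0.0000) / (5) = -2.0000
  x3 = (3 - (2)·0.0000 - (1)·0.0000) / (5) = 0.6000
Iteration 2:
  x1 = (-2 - (2)·-2.0000 - (4)·0.6000) / (10) = -0.0400
  x2 = (-10 - (-3)·-0.2000 - (1)·0.6000) / (5) = -2.2400
  x3 = (3 - (2)·-0.2000 - (1)·-2.0000) / (5) = 1.0800
Residual b − A·x = (-1.4400, 0.0000, -0.0800); ∞-norm = 1.4400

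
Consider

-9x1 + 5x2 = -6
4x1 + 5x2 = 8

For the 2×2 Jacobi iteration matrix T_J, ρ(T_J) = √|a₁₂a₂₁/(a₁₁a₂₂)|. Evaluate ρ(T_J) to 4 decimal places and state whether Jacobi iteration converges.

0.6667

a₁₂a₂₁/(a₁₁a₂₂) = (5)·(4) / ((-9)·(5)) = -0.444444
ρ = √|-0.444444| = √0.444444 = 0.6667
ρ < 1, so Jacobi converges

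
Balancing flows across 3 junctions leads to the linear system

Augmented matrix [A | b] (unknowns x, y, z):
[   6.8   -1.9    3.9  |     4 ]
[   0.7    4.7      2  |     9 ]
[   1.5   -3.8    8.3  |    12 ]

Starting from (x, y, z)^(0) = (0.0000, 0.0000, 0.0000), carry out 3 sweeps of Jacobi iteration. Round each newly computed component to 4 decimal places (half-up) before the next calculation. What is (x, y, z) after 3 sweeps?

Iteration 1:
  x = (4 - (-1.9)·0.0000 - (3.9)·0.0000) / (6.8) = 0.5882
  y = (9 - (0.7)·0.0000 - (2)·0.0000) / (4.7) = 1.9149
  z = (12 - (1.5)·0.0000 - (-3.8)·0.0000) / (8.3) = 1.4458
Iteration 2:
  x = (4 - (-1.9)·1.9149 - (3.9)·1.4458) / (6.8) = 0.2941
  y = (9 - (0.7)·0.5882 - (2)·1.4458) / (4.7) = 1.2121
  z = (12 - (1.5)·0.5882 - (-3.8)·1.9149) / (8.3) = 2.2162
Iteration 3:
  x = (4 - (-1.9)·1.2121 - (3.9)·2.2162) / (6.8) = -0.3441
  y = (9 - (0.7)·0.2941 - (2)·2.2162) / (4.7) = 0.9280
  z = (12 - (1.5)·0.2941 - (-3.8)·1.2121) / (8.3) = 1.9476

(-0.3441, 0.9280, 1.9476)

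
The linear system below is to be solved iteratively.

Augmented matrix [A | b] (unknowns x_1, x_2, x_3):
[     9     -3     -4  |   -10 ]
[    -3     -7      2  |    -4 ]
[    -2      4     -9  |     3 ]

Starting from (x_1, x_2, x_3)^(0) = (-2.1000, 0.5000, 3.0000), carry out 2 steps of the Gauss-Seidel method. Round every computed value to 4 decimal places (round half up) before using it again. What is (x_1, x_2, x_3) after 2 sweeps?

(-0.6278, 0.8808, 0.1976)

Iteration 1:
  x_1 = (-10 - (-3)·0.5000 - (-4)·3.0000) / (9) = 0.3889
  x_2 = (-4 - (-3)·0.3889 - (2)·3.0000) / (-7) = 1.2619
  x_3 = (3 - (-2)·0.3889 - (4)·1.2619) / (-9) = 0.1411
Iteration 2:
  x_1 = (-10 - (-3)·1.2619 - (-4)·0.1411) / (9) = -0.6278
  x_2 = (-4 - (-3)·-0.6278 - (2)·0.1411) / (-7) = 0.8808
  x_3 = (3 - (-2)·-0.6278 - (4)·0.8808) / (-9) = 0.1976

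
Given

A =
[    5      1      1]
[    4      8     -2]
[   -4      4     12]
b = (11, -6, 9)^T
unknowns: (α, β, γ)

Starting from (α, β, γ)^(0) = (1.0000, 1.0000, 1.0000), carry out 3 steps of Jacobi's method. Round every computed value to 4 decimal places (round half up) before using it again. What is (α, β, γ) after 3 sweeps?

Iteration 1:
  α = (11 - (1)·1.0000 - (1)·1.0000) / (5) = 1.8000
  β = (-6 - (4)·1.0000 - (-2)·1.0000) / (8) = -1.0000
  γ = (9 - (-4)·1.0000 - (4)·1.0000) / (12) = 0.7500
Iteration 2:
  α = (11 - (1)·-1.0000 - (1)·0.7500) / (5) = 2.2500
  β = (-6 - (4)·1.8000 - (-2)·0.7500) / (8) = -1.4625
  γ = (9 - (-4)·1.8000 - (4)·-1.0000) / (12) = 1.6833
Iteration 3:
  α = (11 - (1)·-1.4625 - (1)·1.6833) / (5) = 2.1558
  β = (-6 - (4)·2.2500 - (-2)·1.6833) / (8) = -1.4542
  γ = (9 - (-4)·2.2500 - (4)·-1.4625) / (12) = 1.9875

(2.1558, -1.4542, 1.9875)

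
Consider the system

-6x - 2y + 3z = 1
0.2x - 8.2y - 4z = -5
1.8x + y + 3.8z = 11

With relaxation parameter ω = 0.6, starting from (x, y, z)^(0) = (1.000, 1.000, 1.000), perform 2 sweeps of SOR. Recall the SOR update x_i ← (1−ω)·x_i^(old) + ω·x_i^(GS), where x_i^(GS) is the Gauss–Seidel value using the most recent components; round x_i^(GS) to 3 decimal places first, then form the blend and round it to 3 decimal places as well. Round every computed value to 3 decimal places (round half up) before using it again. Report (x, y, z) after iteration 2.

(0.548, -0.005, 2.360)

Iteration 1:
  x: GS value = (1 - (-2)·1.000 - (3)·1.000) / (-6) = 0.000;  x ← (1−ω)·1.000 + ω·0.000 = 0.400
  y: GS value = (-5 - (0.2)·0.400 - (-4)·1.000) / (-8.2) = 0.132;  y ← (1−ω)·1.000 + ω·0.132 = 0.479
  z: GS value = (11 - (1.8)·0.400 - (1)·0.479) / (3.8) = 2.579;  z ← (1−ω)·1.000 + ω·2.579 = 1.947
Iteration 2:
  x: GS value = (1 - (-2)·0.479 - (3)·1.947) / (-6) = 0.647;  x ← (1−ω)·0.400 + ω·0.647 = 0.548
  y: GS value = (-5 - (0.2)·0.548 - (-4)·1.947) / (-8.2) = -0.327;  y ← (1−ω)·0.479 + ω·-0.327 = -0.005
  z: GS value = (11 - (1.8)·0.548 - (1)·-0.005) / (3.8) = 2.636;  z ← (1−ω)·1.947 + ω·2.636 = 2.360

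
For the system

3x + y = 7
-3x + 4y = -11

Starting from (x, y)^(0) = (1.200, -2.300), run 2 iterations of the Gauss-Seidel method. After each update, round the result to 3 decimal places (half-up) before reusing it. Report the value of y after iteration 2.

-0.894

Iteration 1:
  x = (7 - (1)·-2.300) / (3) = 3.100
  y = (-11 - (-3)·3.100) / (4) = -0.425
Iteration 2:
  x = (7 - (1)·-0.425) / (3) = 2.475
  y = (-11 - (-3)·2.475) / (4) = -0.894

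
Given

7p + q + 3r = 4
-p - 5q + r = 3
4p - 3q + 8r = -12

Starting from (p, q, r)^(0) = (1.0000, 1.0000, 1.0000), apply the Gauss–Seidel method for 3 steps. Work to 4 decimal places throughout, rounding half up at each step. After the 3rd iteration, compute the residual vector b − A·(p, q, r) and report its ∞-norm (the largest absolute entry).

Iteration 1:
  p = (4 - (1)·1.0000 - (3)·1.0000) / (7) = 0.0000
  q = (3 - (-1)·0.0000 - (1)·1.0000) / (-5) = -0.4000
  r = (-12 - (4)·0.0000 - (-3)·-0.4000) / (8) = -1.6500
Iteration 2:
  p = (4 - (1)·-0.4000 - (3)·-1.6500) / (7) = 1.3357
  q = (3 - (-1)·1.3357 - (1)·-1.6500) / (-5) = -1.1971
  r = (-12 - (4)·1.3357 - (-3)·-1.1971) / (8) = -2.6168
Iteration 3:
  p = (4 - (1)·-1.1971 - (3)·-2.6168) / (7) = 1.8639
  q = (3 - (-1)·1.8639 - (1)·-2.6168) / (-5) = -1.4961
  r = (-12 - (4)·1.8639 - (-3)·-1.4961) / (8) = -2.9930
Residual b − A·x = (1.4278, 0.3764, 0.0001); ∞-norm = 1.4278

1.4278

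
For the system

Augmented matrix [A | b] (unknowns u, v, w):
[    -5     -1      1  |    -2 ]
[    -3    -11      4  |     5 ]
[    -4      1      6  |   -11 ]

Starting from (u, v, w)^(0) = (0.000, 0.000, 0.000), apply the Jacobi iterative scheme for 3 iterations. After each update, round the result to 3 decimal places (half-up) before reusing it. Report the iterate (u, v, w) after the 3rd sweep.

(0.348, -1.031, -1.546)

Iteration 1:
  u = (-2 - (-1)·0.000 - (1)·0.000) / (-5) = 0.400
  v = (5 - (-3)·0.000 - (4)·0.000) / (-11) = -0.455
  w = (-11 - (-4)·0.000 - (1)·0.000) / (6) = -1.833
Iteration 2:
  u = (-2 - (-1)·-0.455 - (1)·-1.833) / (-5) = 0.124
  v = (5 - (-3)·0.400 - (4)·-1.833) / (-11) = -1.230
  w = (-11 - (-4)·0.400 - (1)·-0.455) / (6) = -1.491
Iteration 3:
  u = (-2 - (-1)·-1.230 - (1)·-1.491) / (-5) = 0.348
  v = (5 - (-3)·0.124 - (4)·-1.491) / (-11) = -1.031
  w = (-11 - (-4)·0.124 - (1)·-1.230) / (6) = -1.546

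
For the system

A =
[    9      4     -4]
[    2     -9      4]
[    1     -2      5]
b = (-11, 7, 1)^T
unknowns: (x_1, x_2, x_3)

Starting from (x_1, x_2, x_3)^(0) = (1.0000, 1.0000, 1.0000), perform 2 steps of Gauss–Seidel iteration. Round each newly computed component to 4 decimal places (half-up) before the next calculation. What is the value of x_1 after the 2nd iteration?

-0.8634

Iteration 1:
  x_1 = (-11 - (4)·1.0000 - (-4)·1.0000) / (9) = -1.2222
  x_2 = (7 - (2)·-1.2222 - (4)·1.0000) / (-9) = -0.6049
  x_3 = (1 - (1)·-1.2222 - (-2)·-0.6049) / (5) = 0.2025
Iteration 2:
  x_1 = (-11 - (4)·-0.6049 - (-4)·0.2025) / (9) = -0.8634
  x_2 = (7 - (2)·-0.8634 - (4)·0.2025) / (-9) = -0.8796
  x_3 = (1 - (1)·-0.8634 - (-2)·-0.8796) / (5) = 0.0208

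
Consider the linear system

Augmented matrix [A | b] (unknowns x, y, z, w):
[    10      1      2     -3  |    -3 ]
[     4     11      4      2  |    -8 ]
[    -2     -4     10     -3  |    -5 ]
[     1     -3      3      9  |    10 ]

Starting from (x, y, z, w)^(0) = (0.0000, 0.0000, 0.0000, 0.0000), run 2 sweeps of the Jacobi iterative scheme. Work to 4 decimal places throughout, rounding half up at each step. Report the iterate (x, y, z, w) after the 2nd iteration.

Iteration 1:
  x = (-3 - (1)·0.0000 - (2)·0.0000 - (-3)·0.0000) / (10) = -0.3000
  y = (-8 - (4)·0.0000 - (4)·0.0000 - (2)·0.0000) / (11) = -0.7273
  z = (-5 - (-2)·0.0000 - (-4)·0.0000 - (-3)·0.0000) / (10) = -0.5000
  w = (10 - (1)·0.0000 - (-3)·0.0000 - (3)·0.0000) / (9) = 1.1111
Iteration 2:
  x = (-3 - (1)·-0.7273 - (2)·-0.5000 - (-3)·1.1111) / (10) = 0.2061
  y = (-8 - (4)·-0.3000 - (4)·-0.5000 - (2)·1.1111) / (11) = -0.6384
  z = (-5 - (-2)·-0.3000 - (-4)·-0.7273 - (-3)·1.1111) / (10) = -0.5176
  w = (10 - (1)·-0.3000 - (-3)·-0.7273 - (3)·-0.5000) / (9) = 1.0687

(0.2061, -0.6384, -0.5176, 1.0687)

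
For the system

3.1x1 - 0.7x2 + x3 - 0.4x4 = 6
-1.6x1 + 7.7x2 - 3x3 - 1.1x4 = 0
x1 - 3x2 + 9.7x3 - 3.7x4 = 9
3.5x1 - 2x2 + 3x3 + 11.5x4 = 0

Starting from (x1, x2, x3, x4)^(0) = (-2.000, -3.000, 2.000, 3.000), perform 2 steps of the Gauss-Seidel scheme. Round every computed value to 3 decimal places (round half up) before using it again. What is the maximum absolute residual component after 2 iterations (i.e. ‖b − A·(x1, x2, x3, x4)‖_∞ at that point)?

Iteration 1:
  x1 = (6 - (-0.7)·-3.000 - (1)·2.000 - (-0.4)·3.000) / (3.1) = 1.000
  x2 = (0 - (-1.6)·1.000 - (-3)·2.000 - (-1.1)·3.000) / (7.7) = 1.416
  x3 = (9 - (1)·1.000 - (-3)·1.416 - (-3.7)·3.000) / (9.7) = 2.407
  x4 = (0 - (3.5)·1.000 - (-2)·1.416 - (3)·2.407) / (11.5) = -0.686
Iteration 2:
  x1 = (6 - (-0.7)·1.416 - (1)·2.407 - (-0.4)·-0.686) / (3.1) = 1.390
  x2 = (0 - (-1.6)·1.390 - (-3)·2.407 - (-1.1)·-0.686) / (7.7) = 1.129
  x3 = (9 - (1)·1.390 - (-3)·1.129 - (-3.7)·-0.686) / (9.7) = 0.872
  x4 = (0 - (3.5)·1.390 - (-2)·1.129 - (3)·0.872) / (11.5) = -0.454
Residual b − A·x = (1.428, -4.353, 0.859, -0.002); ∞-norm = 4.353

4.353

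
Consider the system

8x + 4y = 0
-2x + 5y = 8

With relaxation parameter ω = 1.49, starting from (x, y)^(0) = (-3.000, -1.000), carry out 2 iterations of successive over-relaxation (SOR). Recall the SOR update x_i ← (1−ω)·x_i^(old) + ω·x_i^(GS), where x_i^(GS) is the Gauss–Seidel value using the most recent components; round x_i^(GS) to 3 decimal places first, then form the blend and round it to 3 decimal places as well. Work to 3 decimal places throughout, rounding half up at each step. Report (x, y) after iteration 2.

Iteration 1:
  x: GS value = (0 - (4)·-1.000) / (8) = 0.500;  x ← (1−ω)·-3.000 + ω·0.500 = 2.215
  y: GS value = (8 - (-2)·2.215) / (5) = 2.486;  y ← (1−ω)·-1.000 + ω·2.486 = 4.194
Iteration 2:
  x: GS value = (0 - (4)·4.194) / (8) = -2.097;  x ← (1−ω)·2.215 + ω·-2.097 = -4.210
  y: GS value = (8 - (-2)·-4.210) / (5) = -0.084;  y ← (1−ω)·4.194 + ω·-0.084 = -2.180

(-4.210, -2.180)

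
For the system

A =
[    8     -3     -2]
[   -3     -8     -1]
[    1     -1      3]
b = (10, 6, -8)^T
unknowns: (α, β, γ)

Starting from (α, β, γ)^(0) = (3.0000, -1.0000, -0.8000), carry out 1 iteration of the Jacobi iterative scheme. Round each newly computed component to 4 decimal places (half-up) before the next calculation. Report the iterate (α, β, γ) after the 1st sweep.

Iteration 1:
  α = (10 - (-3)·-1.0000 - (-2)·-0.8000) / (8) = 0.6750
  β = (6 - (-3)·3.0000 - (-1)·-0.8000) / (-8) = -1.7750
  γ = (-8 - (1)·3.0000 - (-1)·-1.0000) / (3) = -4.0000

(0.6750, -1.7750, -4.0000)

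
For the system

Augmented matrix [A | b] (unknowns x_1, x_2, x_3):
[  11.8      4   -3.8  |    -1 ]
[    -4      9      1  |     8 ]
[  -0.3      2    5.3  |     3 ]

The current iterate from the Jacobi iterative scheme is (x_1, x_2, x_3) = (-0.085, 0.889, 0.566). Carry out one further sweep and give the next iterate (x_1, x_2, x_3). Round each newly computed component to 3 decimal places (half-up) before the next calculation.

One sweep:
  x_1 = (-1 - (4)·0.889 - (-3.8)·0.566) / (11.8) = -0.204
  x_2 = (8 - (-4)·-0.085 - (1)·0.566) / (9) = 0.788
  x_3 = (3 - (-0.3)·-0.085 - (2)·0.889) / (5.3) = 0.226

(-0.204, 0.788, 0.226)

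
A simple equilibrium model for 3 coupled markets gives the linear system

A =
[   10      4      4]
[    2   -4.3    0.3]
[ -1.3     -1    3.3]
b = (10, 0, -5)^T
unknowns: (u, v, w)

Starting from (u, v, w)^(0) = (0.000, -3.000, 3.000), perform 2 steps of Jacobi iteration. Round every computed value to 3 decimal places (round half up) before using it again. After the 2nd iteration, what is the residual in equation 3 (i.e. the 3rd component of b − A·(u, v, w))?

Iteration 1:
  u = (10 - (4)·-3.000 - (4)·3.000) / (10) = 1.000
  v = (0 - (2)·0.000 - (0.3)·3.000) / (-4.3) = 0.209
  w = (-5 - (-1.3)·0.000 - (-1)·-3.000) / (3.3) = -2.424
Iteration 2:
  u = (10 - (4)·0.209 - (4)·-2.424) / (10) = 1.886
  v = (0 - (2)·1.000 - (0.3)·-2.424) / (-4.3) = 0.296
  w = (-5 - (-1.3)·1.000 - (-1)·0.209) / (3.3) = -1.058
Residual b − A·x = (-5.812, -2.182, 1.239)

1.239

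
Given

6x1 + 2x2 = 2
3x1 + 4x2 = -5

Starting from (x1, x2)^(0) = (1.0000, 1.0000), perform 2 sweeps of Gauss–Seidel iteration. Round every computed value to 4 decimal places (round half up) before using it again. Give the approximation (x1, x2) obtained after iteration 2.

(0.7500, -1.8125)

Iteration 1:
  x1 = (2 - (2)·1.0000) / (6) = 0.0000
  x2 = (-5 - (3)·0.0000) / (4) = -1.2500
Iteration 2:
  x1 = (2 - (2)·-1.2500) / (6) = 0.7500
  x2 = (-5 - (3)·0.7500) / (4) = -1.8125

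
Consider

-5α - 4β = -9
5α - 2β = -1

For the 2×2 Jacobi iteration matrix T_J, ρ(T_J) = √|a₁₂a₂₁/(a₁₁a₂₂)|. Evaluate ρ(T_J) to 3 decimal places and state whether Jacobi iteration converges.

a₁₂a₂₁/(a₁₁a₂₂) = (-4)·(5) / ((-5)·(-2)) = -2.000000
ρ = √|-2.000000| = √2.000000 = 1.414
ρ > 1, so Jacobi diverges

1.414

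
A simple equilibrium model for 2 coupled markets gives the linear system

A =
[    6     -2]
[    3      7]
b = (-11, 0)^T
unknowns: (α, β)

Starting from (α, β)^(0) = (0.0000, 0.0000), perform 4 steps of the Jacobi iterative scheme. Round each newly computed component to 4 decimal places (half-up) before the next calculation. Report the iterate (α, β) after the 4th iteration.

(-1.5714, 0.6735)

Iteration 1:
  α = (-11 - (-2)·0.0000) / (6) = -1.8333
  β = (0 - (3)·0.0000) / (7) = 0.0000
Iteration 2:
  α = (-11 - (-2)·0.0000) / (6) = -1.8333
  β = (0 - (3)·-1.8333) / (7) = 0.7857
Iteration 3:
  α = (-11 - (-2)·0.7857) / (6) = -1.5714
  β = (0 - (3)·-1.8333) / (7) = 0.7857
Iteration 4:
  α = (-11 - (-2)·0.7857) / (6) = -1.5714
  β = (0 - (3)·-1.5714) / (7) = 0.6735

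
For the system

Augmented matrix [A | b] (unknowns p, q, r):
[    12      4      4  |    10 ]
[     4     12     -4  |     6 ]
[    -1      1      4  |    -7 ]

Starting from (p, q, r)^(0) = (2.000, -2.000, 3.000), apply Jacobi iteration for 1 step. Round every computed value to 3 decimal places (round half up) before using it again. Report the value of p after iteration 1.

0.500

Iteration 1:
  p = (10 - (4)·-2.000 - (4)·3.000) / (12) = 0.500
  q = (6 - (4)·2.000 - (-4)·3.000) / (12) = 0.833
  r = (-7 - (-1)·2.000 - (1)·-2.000) / (4) = -0.750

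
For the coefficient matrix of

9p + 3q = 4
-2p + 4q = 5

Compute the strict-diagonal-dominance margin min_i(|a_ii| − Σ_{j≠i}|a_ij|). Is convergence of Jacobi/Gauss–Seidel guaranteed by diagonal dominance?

2

row 1: |9| − (3) = 6
row 2: |4| − (2) = 2
minimum over rows = 2 → strictly diagonally dominant (convergence guaranteed)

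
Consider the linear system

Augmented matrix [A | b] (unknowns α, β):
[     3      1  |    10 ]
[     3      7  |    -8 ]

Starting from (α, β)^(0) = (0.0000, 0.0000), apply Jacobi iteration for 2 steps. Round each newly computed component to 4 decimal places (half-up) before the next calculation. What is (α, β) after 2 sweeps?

(3.7143, -2.5714)

Iteration 1:
  α = (10 - (1)·0.0000) / (3) = 3.3333
  β = (-8 - (3)·0.0000) / (7) = -1.1429
Iteration 2:
  α = (10 - (1)·-1.1429) / (3) = 3.7143
  β = (-8 - (3)·3.3333) / (7) = -2.5714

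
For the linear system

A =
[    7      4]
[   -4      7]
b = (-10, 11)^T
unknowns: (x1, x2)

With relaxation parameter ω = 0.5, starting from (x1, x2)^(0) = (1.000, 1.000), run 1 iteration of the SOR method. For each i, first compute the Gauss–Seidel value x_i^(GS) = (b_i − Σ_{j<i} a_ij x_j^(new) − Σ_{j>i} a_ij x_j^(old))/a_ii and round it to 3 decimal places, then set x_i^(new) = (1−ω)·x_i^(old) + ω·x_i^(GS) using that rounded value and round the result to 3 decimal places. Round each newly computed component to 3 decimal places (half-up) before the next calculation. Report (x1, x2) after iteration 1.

Iteration 1:
  x1: GS value = (-10 - (4)·1.000) / (7) = -2.000;  x1 ← (1−ω)·1.000 + ω·-2.000 = -0.500
  x2: GS value = (11 - (-4)·-0.500) / (7) = 1.286;  x2 ← (1−ω)·1.000 + ω·1.286 = 1.143

(-0.500, 1.143)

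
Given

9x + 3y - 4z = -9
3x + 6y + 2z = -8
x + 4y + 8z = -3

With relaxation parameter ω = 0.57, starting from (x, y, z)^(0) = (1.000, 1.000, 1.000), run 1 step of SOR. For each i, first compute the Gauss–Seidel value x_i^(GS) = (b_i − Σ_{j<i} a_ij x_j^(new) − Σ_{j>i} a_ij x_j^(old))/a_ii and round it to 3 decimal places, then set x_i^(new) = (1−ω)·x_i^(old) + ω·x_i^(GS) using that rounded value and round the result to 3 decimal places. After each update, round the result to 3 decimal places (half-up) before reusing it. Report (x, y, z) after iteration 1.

Iteration 1:
  x: GS value = (-9 - (3)·1.000 - (-4)·1.000) / (9) = -0.889;  x ← (1−ω)·1.000 + ω·-0.889 = -0.077
  y: GS value = (-8 - (3)·-0.077 - (2)·1.000) / (6) = -1.628;  y ← (1−ω)·1.000 + ω·-1.628 = -0.498
  z: GS value = (-3 - (1)·-0.077 - (4)·-0.498) / (8) = -0.116;  z ← (1−ω)·1.000 + ω·-0.116 = 0.364

(-0.077, -0.498, 0.364)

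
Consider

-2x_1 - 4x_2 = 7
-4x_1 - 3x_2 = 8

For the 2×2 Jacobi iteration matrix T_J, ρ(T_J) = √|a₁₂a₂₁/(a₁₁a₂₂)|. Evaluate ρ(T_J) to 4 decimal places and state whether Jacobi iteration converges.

a₁₂a₂₁/(a₁₁a₂₂) = (-4)·(-4) / ((-2)·(-3)) = 2.666667
ρ = √|2.666667| = √2.666667 = 1.6330
ρ > 1, so Jacobi diverges

1.6330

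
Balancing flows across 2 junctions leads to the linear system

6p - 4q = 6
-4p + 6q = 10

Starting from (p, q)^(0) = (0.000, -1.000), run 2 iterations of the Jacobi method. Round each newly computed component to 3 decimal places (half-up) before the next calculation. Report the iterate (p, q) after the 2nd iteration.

Iteration 1:
  p = (6 - (-4)·-1.000) / (6) = 0.333
  q = (10 - (-4)·0.000) / (6) = 1.667
Iteration 2:
  p = (6 - (-4)·1.667) / (6) = 2.111
  q = (10 - (-4)·0.333) / (6) = 1.889

(2.111, 1.889)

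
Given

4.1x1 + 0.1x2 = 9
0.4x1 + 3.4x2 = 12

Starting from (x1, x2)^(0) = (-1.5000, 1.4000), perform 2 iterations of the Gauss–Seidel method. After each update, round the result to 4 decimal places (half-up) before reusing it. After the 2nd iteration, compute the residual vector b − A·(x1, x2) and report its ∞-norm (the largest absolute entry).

0.0004

Iteration 1:
  x1 = (9 - (0.1)·1.4000) / (4.1) = 2.1610
  x2 = (12 - (0.4)·2.1610) / (3.4) = 3.2752
Iteration 2:
  x1 = (9 - (0.1)·3.2752) / (4.1) = 2.1152
  x2 = (12 - (0.4)·2.1152) / (3.4) = 3.2806
Residual b − A·x = (-0.0004, -0.0001); ∞-norm = 0.0004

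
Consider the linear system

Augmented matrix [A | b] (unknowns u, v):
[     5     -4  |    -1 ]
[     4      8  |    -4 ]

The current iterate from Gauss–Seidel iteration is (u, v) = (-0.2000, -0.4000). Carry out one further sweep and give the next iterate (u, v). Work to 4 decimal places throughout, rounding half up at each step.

One sweep:
  u = (-1 - (-4)·-0.4000) / (5) = -0.5200
  v = (-4 - (4)·-0.5200) / (8) = -0.2400

(-0.5200, -0.2400)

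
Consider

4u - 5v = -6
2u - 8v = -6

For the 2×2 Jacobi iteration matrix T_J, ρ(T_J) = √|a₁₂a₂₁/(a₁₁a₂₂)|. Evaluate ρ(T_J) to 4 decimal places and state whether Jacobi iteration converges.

0.5590

a₁₂a₂₁/(a₁₁a₂₂) = (-5)·(2) / ((4)·(-8)) = 0.312500
ρ = √|0.312500| = √0.312500 = 0.5590
ρ < 1, so Jacobi converges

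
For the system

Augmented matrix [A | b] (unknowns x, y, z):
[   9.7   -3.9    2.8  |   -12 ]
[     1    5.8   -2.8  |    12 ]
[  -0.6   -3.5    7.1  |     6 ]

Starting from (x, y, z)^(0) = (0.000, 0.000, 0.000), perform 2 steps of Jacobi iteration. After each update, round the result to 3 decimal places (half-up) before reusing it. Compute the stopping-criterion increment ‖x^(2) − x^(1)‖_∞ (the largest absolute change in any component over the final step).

0.915

Iteration 1:
  x = (-12 - (-3.9)·0.000 - (2.8)·0.000) / (9.7) = -1.237
  y = (12 - (1)·0.000 - (-2.8)·0.000) / (5.8) = 2.069
  z = (6 - (-0.6)·0.000 - (-3.5)·0.000) / (7.1) = 0.845
Iteration 2:
  x = (-12 - (-3.9)·2.069 - (2.8)·0.845) / (9.7) = -0.649
  y = (12 - (1)·-1.237 - (-2.8)·0.845) / (5.8) = 2.690
  z = (6 - (-0.6)·-1.237 - (-3.5)·2.069) / (7.1) = 1.760
Change: (0.588, 0.621, 0.915) → max |·| = 0.915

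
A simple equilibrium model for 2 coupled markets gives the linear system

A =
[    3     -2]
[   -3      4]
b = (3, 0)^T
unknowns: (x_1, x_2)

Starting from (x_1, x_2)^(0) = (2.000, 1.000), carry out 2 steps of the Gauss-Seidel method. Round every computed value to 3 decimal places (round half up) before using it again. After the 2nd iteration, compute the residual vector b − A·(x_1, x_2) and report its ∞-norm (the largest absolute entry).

0.251

Iteration 1:
  x_1 = (3 - (-2)·1.000) / (3) = 1.667
  x_2 = (0 - (-3)·1.667) / (4) = 1.250
Iteration 2:
  x_1 = (3 - (-2)·1.250) / (3) = 1.833
  x_2 = (0 - (-3)·1.833) / (4) = 1.375
Residual b − A·x = (0.251, -0.001); ∞-norm = 0.251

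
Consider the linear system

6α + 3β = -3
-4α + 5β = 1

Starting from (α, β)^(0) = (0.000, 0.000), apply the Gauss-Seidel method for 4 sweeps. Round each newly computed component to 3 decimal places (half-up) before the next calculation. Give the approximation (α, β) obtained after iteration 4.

Iteration 1:
  α = (-3 - (3)·0.000) / (6) = -0.500
  β = (1 - (-4)·-0.500) / (5) = -0.200
Iteration 2:
  α = (-3 - (3)·-0.200) / (6) = -0.400
  β = (1 - (-4)·-0.400) / (5) = -0.120
Iteration 3:
  α = (-3 - (3)·-0.120) / (6) = -0.440
  β = (1 - (-4)·-0.440) / (5) = -0.152
Iteration 4:
  α = (-3 - (3)·-0.152) / (6) = -0.424
  β = (1 - (-4)·-0.424) / (5) = -0.139

(-0.424, -0.139)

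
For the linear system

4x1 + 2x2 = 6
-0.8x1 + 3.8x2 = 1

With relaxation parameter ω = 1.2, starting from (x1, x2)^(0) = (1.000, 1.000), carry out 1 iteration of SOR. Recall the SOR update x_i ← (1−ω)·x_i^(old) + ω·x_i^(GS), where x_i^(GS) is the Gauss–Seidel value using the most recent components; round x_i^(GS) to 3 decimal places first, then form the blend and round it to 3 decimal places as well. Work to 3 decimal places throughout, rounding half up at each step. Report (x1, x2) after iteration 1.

(1.000, 0.369)

Iteration 1:
  x1: GS value = (6 - (2)·1.000) / (4) = 1.000;  x1 ← (1−ω)·1.000 + ω·1.000 = 1.000
  x2: GS value = (1 - (-0.8)·1.000) / (3.8) = 0.474;  x2 ← (1−ω)·1.000 + ω·0.474 = 0.369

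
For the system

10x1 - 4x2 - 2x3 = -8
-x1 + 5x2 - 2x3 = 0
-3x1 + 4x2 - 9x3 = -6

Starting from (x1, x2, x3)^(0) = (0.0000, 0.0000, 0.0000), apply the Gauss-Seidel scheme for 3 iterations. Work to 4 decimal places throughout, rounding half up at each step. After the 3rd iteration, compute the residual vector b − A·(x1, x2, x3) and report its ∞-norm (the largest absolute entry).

0.3018

Iteration 1:
  x1 = (-8 - (-4)·0.0000 - (-2)·0.0000) / (10) = -0.8000
  x2 = (0 - (-1)·-0.8000 - (-2)·0.0000) / (5) = -0.1600
  x3 = (-6 - (-3)·-0.8000 - (4)·-0.1600) / (-9) = 0.8622
Iteration 2:
  x1 = (-8 - (-4)·-0.1600 - (-2)·0.8622) / (10) = -0.6916
  x2 = (0 - (-1)·-0.6916 - (-2)·0.8622) / (5) = 0.2066
  x3 = (-6 - (-3)·-0.6916 - (4)·0.2066) / (-9) = 0.9890
Iteration 3:
  x1 = (-8 - (-4)·0.2066 - (-2)·0.9890) / (10) = -0.5196
  x2 = (0 - (-1)·-0.5196 - (-2)·0.9890) / (5) = 0.2917
  x3 = (-6 - (-3)·-0.5196 - (4)·0.2917) / (-9) = 0.9695
Residual b − A·x = (0.3018, -0.0391, -0.0001); ∞-norm = 0.3018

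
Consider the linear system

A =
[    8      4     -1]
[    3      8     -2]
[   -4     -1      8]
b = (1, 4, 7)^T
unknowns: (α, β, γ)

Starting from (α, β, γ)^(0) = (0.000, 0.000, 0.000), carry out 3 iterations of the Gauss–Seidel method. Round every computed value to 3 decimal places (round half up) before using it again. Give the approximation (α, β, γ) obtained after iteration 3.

Iteration 1:
  α = (1 - (4)·0.000 - (-1)·0.000) / (8) = 0.125
  β = (4 - (3)·0.125 - (-2)·0.000) / (8) = 0.453
  γ = (7 - (-4)·0.125 - (-1)·0.453) / (8) = 0.994
Iteration 2:
  α = (1 - (4)·0.453 - (-1)·0.994) / (8) = 0.023
  β = (4 - (3)·0.023 - (-2)·0.994) / (8) = 0.740
  γ = (7 - (-4)·0.023 - (-1)·0.740) / (8) = 0.979
Iteration 3:
  α = (1 - (4)·0.740 - (-1)·0.979) / (8) = -0.123
  β = (4 - (3)·-0.123 - (-2)·0.979) / (8) = 0.791
  γ = (7 - (-4)·-0.123 - (-1)·0.791) / (8) = 0.912

(-0.123, 0.791, 0.912)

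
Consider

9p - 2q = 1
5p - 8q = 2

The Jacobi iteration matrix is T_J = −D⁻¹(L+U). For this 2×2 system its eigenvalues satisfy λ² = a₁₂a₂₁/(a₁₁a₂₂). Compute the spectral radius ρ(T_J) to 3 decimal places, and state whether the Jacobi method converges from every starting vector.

a₁₂a₂₁/(a₁₁a₂₂) = (-2)·(5) / ((9)·(-8)) = 0.138889
ρ = √|0.138889| = √0.138889 = 0.373
ρ < 1, so Jacobi converges

0.373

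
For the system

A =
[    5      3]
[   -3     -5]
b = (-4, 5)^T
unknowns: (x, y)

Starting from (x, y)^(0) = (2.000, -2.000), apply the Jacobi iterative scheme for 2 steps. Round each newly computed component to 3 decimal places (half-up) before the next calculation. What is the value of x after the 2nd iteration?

0.520

Iteration 1:
  x = (-4 - (3)·-2.000) / (5) = 0.400
  y = (5 - (-3)·2.000) / (-5) = -2.200
Iteration 2:
  x = (-4 - (3)·-2.200) / (5) = 0.520
  y = (5 - (-3)·0.400) / (-5) = -1.240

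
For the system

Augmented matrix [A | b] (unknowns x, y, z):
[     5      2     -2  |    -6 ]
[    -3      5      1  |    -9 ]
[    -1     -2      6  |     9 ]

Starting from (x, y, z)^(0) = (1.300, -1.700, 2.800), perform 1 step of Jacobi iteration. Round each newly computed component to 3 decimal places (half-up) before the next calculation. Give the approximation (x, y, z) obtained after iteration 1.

Iteration 1:
  x = (-6 - (2)·-1.700 - (-2)·2.800) / (5) = 0.600
  y = (-9 - (-3)·1.300 - (1)·2.800) / (5) = -1.580
  z = (9 - (-1)·1.300 - (-2)·-1.700) / (6) = 1.150

(0.600, -1.580, 1.150)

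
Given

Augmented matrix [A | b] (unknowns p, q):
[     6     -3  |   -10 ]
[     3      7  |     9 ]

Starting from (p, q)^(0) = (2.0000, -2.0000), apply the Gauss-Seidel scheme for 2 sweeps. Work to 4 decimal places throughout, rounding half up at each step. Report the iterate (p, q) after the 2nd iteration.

(-0.4524, 1.4796)

Iteration 1:
  p = (-10 - (-3)·-2.0000) / (6) = -2.6667
  q = (9 - (3)·-2.6667) / (7) = 2.4286
Iteration 2:
  p = (-10 - (-3)·2.4286) / (6) = -0.4524
  q = (9 - (3)·-0.4524) / (7) = 1.4796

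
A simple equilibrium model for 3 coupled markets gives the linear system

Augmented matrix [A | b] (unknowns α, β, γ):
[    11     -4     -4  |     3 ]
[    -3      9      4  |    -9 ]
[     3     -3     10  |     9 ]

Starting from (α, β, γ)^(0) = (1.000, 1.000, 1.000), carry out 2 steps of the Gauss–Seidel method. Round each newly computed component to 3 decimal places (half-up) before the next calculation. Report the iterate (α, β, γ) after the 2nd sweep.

Iteration 1:
  α = (3 - (-4)·1.000 - (-4)·1.000) / (11) = 1.000
  β = (-9 - (-3)·1.000 - (4)·1.000) / (9) = -1.111
  γ = (9 - (3)·1.000 - (-3)·-1.111) / (10) = 0.267
Iteration 2:
  α = (3 - (-4)·-1.111 - (-4)·0.267) / (11) = -0.034
  β = (-9 - (-3)·-0.034 - (4)·0.267) / (9) = -1.130
  γ = (9 - (3)·-0.034 - (-3)·-1.130) / (10) = 0.571

(-0.034, -1.130, 0.571)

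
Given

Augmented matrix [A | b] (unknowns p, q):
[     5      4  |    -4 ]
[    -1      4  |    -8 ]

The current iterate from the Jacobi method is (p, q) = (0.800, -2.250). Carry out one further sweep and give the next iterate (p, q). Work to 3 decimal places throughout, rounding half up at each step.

One sweep:
  p = (-4 - (4)·-2.250) / (5) = 1.000
  q = (-8 - (-1)·0.800) / (4) = -1.800

(1.000, -1.800)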